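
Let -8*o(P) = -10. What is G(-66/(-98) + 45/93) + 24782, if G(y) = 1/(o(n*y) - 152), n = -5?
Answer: 14943542/603 ≈ 24782.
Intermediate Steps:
o(P) = 5/4 (o(P) = -⅛*(-10) = 5/4)
G(y) = -4/603 (G(y) = 1/(5/4 - 152) = 1/(-603/4) = -4/603)
G(-66/(-98) + 45/93) + 24782 = -4/603 + 24782 = 14943542/603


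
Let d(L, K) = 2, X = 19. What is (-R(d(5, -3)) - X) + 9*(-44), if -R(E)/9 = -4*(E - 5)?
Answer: -307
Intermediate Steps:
R(E) = -180 + 36*E (R(E) = -(-36)*(E - 5) = -(-36)*(-5 + E) = -9*(20 - 4*E) = -180 + 36*E)
(-R(d(5, -3)) - X) + 9*(-44) = (-(-180 + 36*2) - 1*19) + 9*(-44) = (-(-180 + 72) - 19) - 396 = (-1*(-108) - 19) - 396 = (108 - 19) - 396 = 89 - 396 = -307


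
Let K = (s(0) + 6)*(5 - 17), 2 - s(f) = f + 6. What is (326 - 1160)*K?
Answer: 20016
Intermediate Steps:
s(f) = -4 - f (s(f) = 2 - (f + 6) = 2 - (6 + f) = 2 + (-6 - f) = -4 - f)
K = -24 (K = ((-4 - 1*0) + 6)*(5 - 17) = ((-4 + 0) + 6)*(-12) = (-4 + 6)*(-12) = 2*(-12) = -24)
(326 - 1160)*K = (326 - 1160)*(-24) = -834*(-24) = 20016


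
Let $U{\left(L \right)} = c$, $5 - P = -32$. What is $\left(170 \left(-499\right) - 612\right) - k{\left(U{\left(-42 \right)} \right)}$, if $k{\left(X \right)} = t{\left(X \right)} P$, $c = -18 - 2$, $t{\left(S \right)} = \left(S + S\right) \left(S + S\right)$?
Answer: $-144642$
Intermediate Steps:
$P = 37$ ($P = 5 - -32 = 5 + 32 = 37$)
$t{\left(S \right)} = 4 S^{2}$ ($t{\left(S \right)} = 2 S 2 S = 4 S^{2}$)
$c = -20$
$U{\left(L \right)} = -20$
$k{\left(X \right)} = 148 X^{2}$ ($k{\left(X \right)} = 4 X^{2} \cdot 37 = 148 X^{2}$)
$\left(170 \left(-499\right) - 612\right) - k{\left(U{\left(-42 \right)} \right)} = \left(170 \left(-499\right) - 612\right) - 148 \left(-20\right)^{2} = \left(-84830 - 612\right) - 148 \cdot 400 = -85442 - 59200 = -144642$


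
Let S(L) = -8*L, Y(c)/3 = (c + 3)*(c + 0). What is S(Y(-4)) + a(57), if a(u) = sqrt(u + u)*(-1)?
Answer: -96 - sqrt(114) ≈ -106.68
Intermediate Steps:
Y(c) = 3*c*(3 + c) (Y(c) = 3*((c + 3)*(c + 0)) = 3*((3 + c)*c) = 3*(c*(3 + c)) = 3*c*(3 + c))
a(u) = -sqrt(2)*sqrt(u) (a(u) = sqrt(2*u)*(-1) = (sqrt(2)*sqrt(u))*(-1) = -sqrt(2)*sqrt(u))
S(Y(-4)) + a(57) = -24*(-4)*(3 - 4) - sqrt(2)*sqrt(57) = -24*(-4)*(-1) - sqrt(114) = -8*12 - sqrt(114) = -96 - sqrt(114)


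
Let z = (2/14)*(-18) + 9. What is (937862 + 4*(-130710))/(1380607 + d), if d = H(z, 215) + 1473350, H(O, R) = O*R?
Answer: 1452577/9993687 ≈ 0.14535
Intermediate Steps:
z = 45/7 (z = (2*(1/14))*(-18) + 9 = (⅐)*(-18) + 9 = -18/7 + 9 = 45/7 ≈ 6.4286)
d = 10323125/7 (d = (45/7)*215 + 1473350 = 9675/7 + 1473350 = 10323125/7 ≈ 1.4747e+6)
(937862 + 4*(-130710))/(1380607 + d) = (937862 + 4*(-130710))/(1380607 + 10323125/7) = (937862 - 522840)/(19987374/7) = 415022*(7/19987374) = 1452577/9993687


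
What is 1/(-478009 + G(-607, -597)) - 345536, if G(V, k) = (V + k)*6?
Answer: -167665469889/485233 ≈ -3.4554e+5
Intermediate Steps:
G(V, k) = 6*V + 6*k
1/(-478009 + G(-607, -597)) - 345536 = 1/(-478009 + (6*(-607) + 6*(-597))) - 345536 = 1/(-478009 + (-3642 - 3582)) - 345536 = 1/(-478009 - 7224) - 345536 = 1/(-485233) - 345536 = -1/485233 - 345536 = -167665469889/485233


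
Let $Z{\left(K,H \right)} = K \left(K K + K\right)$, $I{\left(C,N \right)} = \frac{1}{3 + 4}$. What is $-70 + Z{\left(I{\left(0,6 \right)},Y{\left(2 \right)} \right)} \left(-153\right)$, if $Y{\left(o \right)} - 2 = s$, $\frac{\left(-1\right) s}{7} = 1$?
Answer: $- \frac{25234}{343} \approx -73.568$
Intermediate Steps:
$s = -7$ ($s = \left(-7\right) 1 = -7$)
$Y{\left(o \right)} = -5$ ($Y{\left(o \right)} = 2 - 7 = -5$)
$I{\left(C,N \right)} = \frac{1}{7}$
$Z{\left(K,H \right)} = K \left(K + K^{2}\right)$ ($Z{\left(K,H \right)} = K \left(K^{2} + K\right) = K \left(K + K^{2}\right)$)
$-70 + Z{\left(I{\left(0,6 \right)},Y{\left(2 \right)} \right)} \left(-153\right) = -70 + \frac{1 + \frac{1}{7}}{49} \left(-153\right) = -70 + \frac{1}{49} \cdot \frac{8}{7} \left(-153\right) = -70 + \frac{8}{343} \left(-153\right) = -70 - \frac{1224}{343} = - \frac{25234}{343}$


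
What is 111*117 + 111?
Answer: 13098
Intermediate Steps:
111*117 + 111 = 12987 + 111 = 13098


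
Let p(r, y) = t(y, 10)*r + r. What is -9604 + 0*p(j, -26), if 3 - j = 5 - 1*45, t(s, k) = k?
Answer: -9604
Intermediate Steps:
j = 43 (j = 3 - (5 - 1*45) = 3 - (5 - 45) = 3 - 1*(-40) = 3 + 40 = 43)
p(r, y) = 11*r (p(r, y) = 10*r + r = 11*r)
-9604 + 0*p(j, -26) = -9604 + 0*(11*43) = -9604 + 0*473 = -9604 + 0 = -9604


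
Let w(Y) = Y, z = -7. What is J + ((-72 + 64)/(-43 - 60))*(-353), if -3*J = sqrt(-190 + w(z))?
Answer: -2824/103 - I*sqrt(197)/3 ≈ -27.417 - 4.6786*I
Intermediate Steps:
J = -I*sqrt(197)/3 (J = -sqrt(-190 - 7)/3 = -I*sqrt(197)/3 ≈ -4.6786*I)
J + ((-72 + 64)/(-43 - 60))*(-353) = -I*sqrt(197)/3 + ((-72 + 64)/(-43 - 60))*(-353) = -I*sqrt(197)/3 - 8/(-103)*(-353) = -I*sqrt(197)/3 - 8*(-1/103)*(-353) = -I*sqrt(197)/3 + (8/103)*(-353) = -I*sqrt(197)/3 - 2824/103 = -2824/103 - I*sqrt(197)/3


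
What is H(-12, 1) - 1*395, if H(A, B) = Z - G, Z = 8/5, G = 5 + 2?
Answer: -2002/5 ≈ -400.40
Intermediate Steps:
G = 7
Z = 8/5 (Z = 8*(⅕) = 8/5 ≈ 1.6000)
H(A, B) = -27/5 (H(A, B) = 8/5 - 1*7 = 8/5 - 7 = -27/5)
H(-12, 1) - 1*395 = -27/5 - 1*395 = -27/5 - 395 = -2002/5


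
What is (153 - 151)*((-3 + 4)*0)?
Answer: 0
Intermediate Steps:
(153 - 151)*((-3 + 4)*0) = 2*(1*0) = 2*0 = 0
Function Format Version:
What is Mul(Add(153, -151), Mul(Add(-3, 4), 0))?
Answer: 0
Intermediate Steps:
Mul(Add(153, -151), Mul(Add(-3, 4), 0)) = Mul(2, Mul(1, 0)) = Mul(2, 0) = 0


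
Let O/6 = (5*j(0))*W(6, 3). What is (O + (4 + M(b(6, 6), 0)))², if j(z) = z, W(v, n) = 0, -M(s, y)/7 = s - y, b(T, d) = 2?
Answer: 100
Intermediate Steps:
M(s, y) = -7*s + 7*y (M(s, y) = -7*(s - y) = -7*s + 7*y)
O = 0 (O = 6*((5*0)*0) = 6*(0*0) = 6*0 = 0)
(O + (4 + M(b(6, 6), 0)))² = (0 + (4 + (-7*2 + 7*0)))² = (0 + (4 + (-14 + 0)))² = (0 + (4 - 14))² = (0 - 10)² = (-10)² = 100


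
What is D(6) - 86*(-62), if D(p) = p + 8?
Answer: 5346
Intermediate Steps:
D(p) = 8 + p
D(6) - 86*(-62) = (8 + 6) - 86*(-62) = 14 + 5332 = 5346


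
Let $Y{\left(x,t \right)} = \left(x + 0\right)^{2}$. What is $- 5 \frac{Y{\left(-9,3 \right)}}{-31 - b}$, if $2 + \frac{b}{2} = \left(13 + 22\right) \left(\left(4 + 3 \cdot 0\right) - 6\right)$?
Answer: $- \frac{405}{113} \approx -3.5841$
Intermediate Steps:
$Y{\left(x,t \right)} = x^{2}$
$b = -144$ ($b = -4 + 2 \left(13 + 22\right) \left(\left(4 + 3 \cdot 0\right) - 6\right) = -4 + 2 \cdot 35 \left(\left(4 + 0\right) - 6\right) = -4 + 2 \cdot 35 \left(4 - 6\right) = -4 + 2 \cdot 35 \left(-2\right) = -4 + 2 \left(-70\right) = -4 - 140 = -144$)
$- 5 \frac{Y{\left(-9,3 \right)}}{-31 - b} = - 5 \frac{\left(-9\right)^{2}}{-31 - -144} = - 5 \frac{81}{-31 + 144} = - 5 \cdot \frac{81}{113} = - 5 \cdot 81 \cdot \frac{1}{113} = \left(-5\right) \frac{81}{113} = - \frac{405}{113}$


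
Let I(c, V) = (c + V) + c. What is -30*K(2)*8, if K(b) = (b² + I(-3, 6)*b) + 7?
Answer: -2640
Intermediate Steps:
I(c, V) = V + 2*c (I(c, V) = (V + c) + c = V + 2*c)
K(b) = 7 + b² (K(b) = (b² + (6 + 2*(-3))*b) + 7 = (b² + (6 - 6)*b) + 7 = (b² + 0*b) + 7 = (b² + 0) + 7 = b² + 7 = 7 + b²)
-30*K(2)*8 = -30*(7 + 2²)*8 = -30*(7 + 4)*8 = -30*11*8 = -330*8 = -2640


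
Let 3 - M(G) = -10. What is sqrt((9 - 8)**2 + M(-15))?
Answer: sqrt(14) ≈ 3.7417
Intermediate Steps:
M(G) = 13 (M(G) = 3 - 1*(-10) = 3 + 10 = 13)
sqrt((9 - 8)**2 + M(-15)) = sqrt((9 - 8)**2 + 13) = sqrt(1**2 + 13) = sqrt(1 + 13) = sqrt(14)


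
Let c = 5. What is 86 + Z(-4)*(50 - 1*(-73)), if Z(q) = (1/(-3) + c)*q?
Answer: -2210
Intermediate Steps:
Z(q) = 14*q/3 (Z(q) = (1/(-3) + 5)*q = (-⅓ + 5)*q = 14*q/3)
86 + Z(-4)*(50 - 1*(-73)) = 86 + ((14/3)*(-4))*(50 - 1*(-73)) = 86 - 56*(50 + 73)/3 = 86 - 56/3*123 = 86 - 2296 = -2210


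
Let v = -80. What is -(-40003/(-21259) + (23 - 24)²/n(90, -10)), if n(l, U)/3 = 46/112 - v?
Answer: -541591031/287187831 ≈ -1.8858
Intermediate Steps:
n(l, U) = 13509/56 (n(l, U) = 3*(46/112 - 1*(-80)) = 3*(46*(1/112) + 80) = 3*(23/56 + 80) = 3*(4503/56) = 13509/56)
-(-40003/(-21259) + (23 - 24)²/n(90, -10)) = -(-40003/(-21259) + (23 - 24)²/(13509/56)) = -(-40003*(-1/21259) + (-1)²*(56/13509)) = -(40003/21259 + 1*(56/13509)) = -(40003/21259 + 56/13509) = -1*541591031/287187831 = -541591031/287187831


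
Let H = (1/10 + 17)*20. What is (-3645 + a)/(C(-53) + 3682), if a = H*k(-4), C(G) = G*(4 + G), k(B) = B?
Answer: -1671/2093 ≈ -0.79838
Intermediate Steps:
H = 342 (H = (1/10 + 17)*20 = (171/10)*20 = 342)
a = -1368 (a = 342*(-4) = -1368)
(-3645 + a)/(C(-53) + 3682) = (-3645 - 1368)/(-53*(4 - 53) + 3682) = -5013/(-53*(-49) + 3682) = -5013/(2597 + 3682) = -5013/6279 = -5013*1/6279 = -1671/2093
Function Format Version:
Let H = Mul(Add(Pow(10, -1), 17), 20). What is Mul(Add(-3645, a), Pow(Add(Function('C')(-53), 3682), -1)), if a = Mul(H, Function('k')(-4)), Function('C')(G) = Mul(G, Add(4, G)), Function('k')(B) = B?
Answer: Rational(-1671, 2093) ≈ -0.79838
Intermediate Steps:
H = 342 (H = Mul(Add(Rational(1, 10), 17), 20) = Mul(Rational(171, 10), 20) = 342)
a = -1368 (a = Mul(342, -4) = -1368)
Mul(Add(-3645, a), Pow(Add(Function('C')(-53), 3682), -1)) = Mul(Add(-3645, -1368), Pow(Add(Mul(-53, Add(4, -53)), 3682), -1)) = Mul(-5013, Pow(Add(Mul(-53, -49), 3682), -1)) = Mul(-5013, Pow(Add(2597, 3682), -1)) = Mul(-5013, Pow(6279, -1)) = Mul(-5013, Rational(1, 6279)) = Rational(-1671, 2093)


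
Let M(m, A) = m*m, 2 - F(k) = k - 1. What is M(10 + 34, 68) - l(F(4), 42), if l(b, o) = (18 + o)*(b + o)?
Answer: -524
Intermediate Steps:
F(k) = 3 - k (F(k) = 2 - (k - 1) = 2 - (-1 + k) = 2 + (1 - k) = 3 - k)
M(m, A) = m**2
M(10 + 34, 68) - l(F(4), 42) = (10 + 34)**2 - (42**2 + 18*(3 - 1*4) + 18*42 + (3 - 1*4)*42) = 44**2 - (1764 + 18*(3 - 4) + 756 + (3 - 4)*42) = 1936 - (1764 + 18*(-1) + 756 - 1*42) = 1936 - (1764 - 18 + 756 - 42) = 1936 - 1*2460 = 1936 - 2460 = -524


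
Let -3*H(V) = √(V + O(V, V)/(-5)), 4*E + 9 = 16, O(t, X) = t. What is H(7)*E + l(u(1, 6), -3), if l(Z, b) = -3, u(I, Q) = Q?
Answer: -3 - 7*√35/30 ≈ -4.3804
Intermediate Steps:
E = 7/4 (E = -9/4 + (¼)*16 = -9/4 + 4 = 7/4 ≈ 1.7500)
H(V) = -2*√5*√V/15 (H(V) = -√(V + V/(-5))/3 = -√(V + V*(-⅕))/3 = -√(V - V/5)/3 = -2*√5*√V/5/3 = -2*√5*√V/15)
H(7)*E + l(u(1, 6), -3) = -2*√5*√7/15*(7/4) - 3 = -2*√35/15*(7/4) - 3 = -7*√35/30 - 3 = -3 - 7*√35/30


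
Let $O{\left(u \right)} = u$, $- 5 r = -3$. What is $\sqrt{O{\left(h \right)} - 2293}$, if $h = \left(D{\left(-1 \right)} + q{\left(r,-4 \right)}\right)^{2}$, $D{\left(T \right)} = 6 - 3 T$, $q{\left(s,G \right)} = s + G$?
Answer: $\frac{i \sqrt{56541}}{5} \approx 47.557 i$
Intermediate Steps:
$r = \frac{3}{5}$ ($r = \left(- \frac{1}{5}\right) \left(-3\right) = \frac{3}{5} \approx 0.6$)
$q{\left(s,G \right)} = G + s$
$h = \frac{784}{25}$ ($h = \left(\left(6 - -3\right) + \left(-4 + \frac{3}{5}\right)\right)^{2} = \left(\left(6 + 3\right) - \frac{17}{5}\right)^{2} = \left(9 - \frac{17}{5}\right)^{2} = \left(\frac{28}{5}\right)^{2} = \frac{784}{25} \approx 31.36$)
$\sqrt{O{\left(h \right)} - 2293} = \sqrt{\frac{784}{25} - 2293} = \sqrt{- \frac{56541}{25}} = \frac{i \sqrt{56541}}{5}$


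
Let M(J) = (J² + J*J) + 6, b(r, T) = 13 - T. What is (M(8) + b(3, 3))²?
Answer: 20736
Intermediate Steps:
M(J) = 6 + 2*J² (M(J) = (J² + J²) + 6 = 2*J² + 6 = 6 + 2*J²)
(M(8) + b(3, 3))² = ((6 + 2*8²) + (13 - 1*3))² = ((6 + 2*64) + (13 - 3))² = ((6 + 128) + 10)² = (134 + 10)² = 144² = 20736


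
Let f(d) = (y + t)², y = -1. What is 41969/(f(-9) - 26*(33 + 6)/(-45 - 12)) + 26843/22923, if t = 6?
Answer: 6100291904/6212133 ≈ 982.00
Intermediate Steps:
f(d) = 25 (f(d) = (-1 + 6)² = 5² = 25)
41969/(f(-9) - 26*(33 + 6)/(-45 - 12)) + 26843/22923 = 41969/(25 - 26*(33 + 6)/(-45 - 12)) + 26843/22923 = 41969/(25 - 1014/(-57)) + 26843*(1/22923) = 41969/(25 - 1014*(-1)/57) + 26843/22923 = 41969/(25 - 26*(-13/19)) + 26843/22923 = 41969/(25 + 338/19) + 26843/22923 = 41969/(813/19) + 26843/22923 = 41969*(19/813) + 26843/22923 = 797411/813 + 26843/22923 = 6100291904/6212133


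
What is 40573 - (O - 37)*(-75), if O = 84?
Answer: 44098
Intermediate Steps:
40573 - (O - 37)*(-75) = 40573 - (84 - 37)*(-75) = 40573 - 47*(-75) = 40573 - 1*(-3525) = 40573 + 3525 = 44098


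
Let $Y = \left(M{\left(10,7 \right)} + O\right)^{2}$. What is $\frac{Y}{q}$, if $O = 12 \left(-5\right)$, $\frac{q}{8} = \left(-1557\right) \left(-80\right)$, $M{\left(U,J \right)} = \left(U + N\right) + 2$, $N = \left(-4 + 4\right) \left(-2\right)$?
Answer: $\frac{2}{865} \approx 0.0023121$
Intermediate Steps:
$N = 0$ ($N = 0 \left(-2\right) = 0$)
$M{\left(U,J \right)} = 2 + U$ ($M{\left(U,J \right)} = \left(U + 0\right) + 2 = U + 2 = 2 + U$)
$q = 996480$ ($q = 8 \left(\left(-1557\right) \left(-80\right)\right) = 8 \cdot 124560 = 996480$)
$O = -60$
$Y = 2304$ ($Y = \left(\left(2 + 10\right) - 60\right)^{2} = \left(12 - 60\right)^{2} = \left(-48\right)^{2} = 2304$)
$\frac{Y}{q} = \frac{2304}{996480} = 2304 \cdot \frac{1}{996480} = \frac{2}{865}$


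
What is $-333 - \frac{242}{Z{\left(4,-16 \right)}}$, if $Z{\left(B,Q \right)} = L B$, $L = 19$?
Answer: $- \frac{12775}{38} \approx -336.18$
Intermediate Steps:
$Z{\left(B,Q \right)} = 19 B$
$-333 - \frac{242}{Z{\left(4,-16 \right)}} = -333 - \frac{242}{19 \cdot 4} = -333 - \frac{242}{76} = -333 - \frac{121}{38} = - \frac{12775}{38}$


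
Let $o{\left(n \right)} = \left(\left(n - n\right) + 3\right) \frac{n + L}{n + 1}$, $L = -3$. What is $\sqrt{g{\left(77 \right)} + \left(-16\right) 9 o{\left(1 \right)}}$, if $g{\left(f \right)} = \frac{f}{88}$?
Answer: $\frac{\sqrt{6926}}{4} \approx 20.806$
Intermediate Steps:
$g{\left(f \right)} = \frac{f}{88}$ ($g{\left(f \right)} = f \frac{1}{88} = \frac{f}{88}$)
$o{\left(n \right)} = \frac{3 \left(-3 + n\right)}{1 + n}$ ($o{\left(n \right)} = \left(\left(n - n\right) + 3\right) \frac{n - 3}{n + 1} = \left(0 + 3\right) \frac{-3 + n}{1 + n} = 3 \frac{-3 + n}{1 + n} = \frac{3 \left(-3 + n\right)}{1 + n}$)
$\sqrt{g{\left(77 \right)} + \left(-16\right) 9 o{\left(1 \right)}} = \sqrt{\frac{1}{88} \cdot 77 + \left(-16\right) 9 \frac{3 \left(-3 + 1\right)}{1 + 1}} = \sqrt{\frac{7}{8} - 144 \cdot 3 \cdot \frac{1}{2} \left(-2\right)} = \sqrt{\frac{7}{8} - -432} = \sqrt{\frac{7}{8} + 432} = \sqrt{\frac{3463}{8}} = \frac{\sqrt{6926}}{4}$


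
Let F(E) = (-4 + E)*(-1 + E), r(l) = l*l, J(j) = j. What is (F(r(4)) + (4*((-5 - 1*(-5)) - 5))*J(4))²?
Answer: 10000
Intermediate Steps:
r(l) = l²
F(E) = (-1 + E)*(-4 + E)
(F(r(4)) + (4*((-5 - 1*(-5)) - 5))*J(4))² = ((4 + (4²)² - 5*4²) + (4*((-5 - 1*(-5)) - 5))*4)² = ((4 + 16² - 5*16) + (4*((-5 + 5) - 5))*4)² = ((4 + 256 - 80) + (4*(0 - 5))*4)² = (180 + (4*(-5))*4)² = (180 - 20*4)² = (180 - 80)² = 100² = 10000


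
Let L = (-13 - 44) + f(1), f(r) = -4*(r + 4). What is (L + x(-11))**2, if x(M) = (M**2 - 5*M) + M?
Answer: 7744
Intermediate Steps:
f(r) = -16 - 4*r (f(r) = -4*(4 + r) = -16 - 4*r)
x(M) = M**2 - 4*M
L = -77 (L = (-13 - 44) + (-16 - 4*1) = -57 + (-16 - 4) = -57 - 20 = -77)
(L + x(-11))**2 = (-77 - 11*(-4 - 11))**2 = (-77 - 11*(-15))**2 = (-77 + 165)**2 = 88**2 = 7744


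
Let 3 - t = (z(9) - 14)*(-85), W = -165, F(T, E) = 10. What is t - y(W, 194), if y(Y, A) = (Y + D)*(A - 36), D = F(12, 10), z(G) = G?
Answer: 24068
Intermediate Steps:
D = 10
y(Y, A) = (-36 + A)*(10 + Y) (y(Y, A) = (Y + 10)*(A - 36) = (10 + Y)*(-36 + A) = (-36 + A)*(10 + Y))
t = -422 (t = 3 - (9 - 14)*(-85) = 3 - (-5)*(-85) = 3 - 1*425 = 3 - 425 = -422)
t - y(W, 194) = -422 - (-360 - 36*(-165) + 10*194 + 194*(-165)) = -422 - (-360 + 5940 + 1940 - 32010) = -422 - 1*(-24490) = -422 + 24490 = 24068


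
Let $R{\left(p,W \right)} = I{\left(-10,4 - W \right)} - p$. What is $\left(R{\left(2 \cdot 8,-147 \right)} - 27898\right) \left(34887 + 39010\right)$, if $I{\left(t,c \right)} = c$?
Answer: $-2051602411$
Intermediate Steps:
$R{\left(p,W \right)} = 4 - W - p$ ($R{\left(p,W \right)} = \left(4 - W\right) - p = 4 - W - p$)
$\left(R{\left(2 \cdot 8,-147 \right)} - 27898\right) \left(34887 + 39010\right) = \left(\left(4 - -147 - 2 \cdot 8\right) - 27898\right) \left(34887 + 39010\right) = \left(\left(4 + 147 - 16\right) - 27898\right) 73897 = \left(135 - 27898\right) 73897 = \left(-27763\right) 73897 = -2051602411$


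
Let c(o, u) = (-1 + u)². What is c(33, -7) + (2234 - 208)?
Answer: 2090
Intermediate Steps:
c(33, -7) + (2234 - 208) = (-1 - 7)² + (2234 - 208) = (-8)² + 2026 = 64 + 2026 = 2090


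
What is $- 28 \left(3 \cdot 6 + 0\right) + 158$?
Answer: $-346$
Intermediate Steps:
$- 28 \left(3 \cdot 6 + 0\right) + 158 = - 28 \left(18 + 0\right) + 158 = \left(-28\right) 18 + 158 = -504 + 158 = -346$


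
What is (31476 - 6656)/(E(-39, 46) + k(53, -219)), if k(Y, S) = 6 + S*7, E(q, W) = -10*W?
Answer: -24820/1987 ≈ -12.491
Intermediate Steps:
k(Y, S) = 6 + 7*S
(31476 - 6656)/(E(-39, 46) + k(53, -219)) = (31476 - 6656)/(-10*46 + (6 + 7*(-219))) = 24820/(-460 + (6 - 1533)) = 24820/(-460 - 1527) = 24820/(-1987) = 24820*(-1/1987) = -24820/1987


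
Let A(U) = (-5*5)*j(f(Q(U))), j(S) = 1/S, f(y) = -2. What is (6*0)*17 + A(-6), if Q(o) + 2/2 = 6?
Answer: 25/2 ≈ 12.500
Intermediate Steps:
Q(o) = 5 (Q(o) = -1 + 6 = 5)
A(U) = 25/2 (A(U) = -5*5/(-2) = -25*(-½) = 25/2)
(6*0)*17 + A(-6) = (6*0)*17 + 25/2 = 0*17 + 25/2 = 0 + 25/2 = 25/2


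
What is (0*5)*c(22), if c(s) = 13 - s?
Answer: 0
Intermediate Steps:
(0*5)*c(22) = (0*5)*(13 - 1*22) = 0*(13 - 22) = 0*(-9) = 0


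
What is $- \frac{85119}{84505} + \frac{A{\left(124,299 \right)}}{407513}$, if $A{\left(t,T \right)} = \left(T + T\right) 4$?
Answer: $- \frac{34484963087}{34436886065} \approx -1.0014$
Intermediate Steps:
$A{\left(t,T \right)} = 8 T$ ($A{\left(t,T \right)} = 2 T 4 = 8 T$)
$- \frac{85119}{84505} + \frac{A{\left(124,299 \right)}}{407513} = - \frac{85119}{84505} + \frac{8 \cdot 299}{407513} = \left(-85119\right) \frac{1}{84505} + 2392 \cdot \frac{1}{407513} = - \frac{85119}{84505} + \frac{2392}{407513} = - \frac{34484963087}{34436886065}$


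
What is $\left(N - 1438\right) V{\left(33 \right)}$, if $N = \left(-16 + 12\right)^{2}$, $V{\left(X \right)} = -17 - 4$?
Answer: $29862$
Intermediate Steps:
$V{\left(X \right)} = -21$ ($V{\left(X \right)} = -17 - 4 = -21$)
$N = 16$ ($N = \left(-4\right)^{2} = 16$)
$\left(N - 1438\right) V{\left(33 \right)} = \left(16 - 1438\right) \left(-21\right) = \left(-1422\right) \left(-21\right) = 29862$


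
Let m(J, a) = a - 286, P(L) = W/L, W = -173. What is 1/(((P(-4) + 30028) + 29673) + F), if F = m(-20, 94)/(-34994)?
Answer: 69988/4181380953 ≈ 1.6738e-5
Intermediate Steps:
P(L) = -173/L
m(J, a) = -286 + a
F = 96/17497 (F = (-286 + 94)/(-34994) = -192*(-1/34994) = 96/17497 ≈ 0.0054867)
1/(((P(-4) + 30028) + 29673) + F) = 1/(((-173/(-4) + 30028) + 29673) + 96/17497) = 1/(((-173*(-¼) + 30028) + 29673) + 96/17497) = 1/(((173/4 + 30028) + 29673) + 96/17497) = 1/((120285/4 + 29673) + 96/17497) = 1/(238977/4 + 96/17497) = 1/(4181380953/69988) = 69988/4181380953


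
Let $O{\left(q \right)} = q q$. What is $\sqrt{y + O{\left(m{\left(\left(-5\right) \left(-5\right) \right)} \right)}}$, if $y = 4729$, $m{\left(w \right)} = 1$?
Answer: $\sqrt{4730} \approx 68.775$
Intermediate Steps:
$O{\left(q \right)} = q^{2}$
$\sqrt{y + O{\left(m{\left(\left(-5\right) \left(-5\right) \right)} \right)}} = \sqrt{4729 + 1^{2}} = \sqrt{4729 + 1} = \sqrt{4730}$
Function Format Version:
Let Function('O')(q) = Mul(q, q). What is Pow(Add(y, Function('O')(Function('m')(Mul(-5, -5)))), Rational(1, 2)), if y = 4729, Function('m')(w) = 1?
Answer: Pow(4730, Rational(1, 2)) ≈ 68.775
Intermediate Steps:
Function('O')(q) = Pow(q, 2)
Pow(Add(y, Function('O')(Function('m')(Mul(-5, -5)))), Rational(1, 2)) = Pow(Add(4729, Pow(1, 2)), Rational(1, 2)) = Pow(Add(4729, 1), Rational(1, 2)) = Pow(4730, Rational(1, 2))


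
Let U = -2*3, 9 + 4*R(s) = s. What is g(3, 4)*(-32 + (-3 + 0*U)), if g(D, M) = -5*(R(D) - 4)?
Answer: -1925/2 ≈ -962.50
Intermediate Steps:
R(s) = -9/4 + s/4
U = -6
g(D, M) = 125/4 - 5*D/4 (g(D, M) = -5*((-9/4 + D/4) - 4) = -5*(-25/4 + D/4) = 125/4 - 5*D/4)
g(3, 4)*(-32 + (-3 + 0*U)) = (125/4 - 5/4*3)*(-32 + (-3 + 0*(-6))) = (125/4 - 15/4)*(-32 + (-3 + 0)) = 55*(-32 - 3)/2 = (55/2)*(-35) = -1925/2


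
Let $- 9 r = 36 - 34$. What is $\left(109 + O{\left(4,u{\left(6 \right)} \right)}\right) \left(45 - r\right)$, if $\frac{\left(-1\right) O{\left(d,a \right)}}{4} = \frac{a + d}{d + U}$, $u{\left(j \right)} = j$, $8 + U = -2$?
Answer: $\frac{141229}{27} \approx 5230.7$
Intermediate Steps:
$U = -10$ ($U = -8 - 2 = -10$)
$r = - \frac{2}{9}$ ($r = - \frac{36 - 34}{9} = \left(- \frac{1}{9}\right) 2 = - \frac{2}{9} \approx -0.22222$)
$O{\left(d,a \right)} = - \frac{4 \left(a + d\right)}{-10 + d}$ ($O{\left(d,a \right)} = - 4 \frac{a + d}{d - 10} = - 4 \frac{a + d}{-10 + d} = - \frac{4 \left(a + d\right)}{-10 + d}$)
$\left(109 + O{\left(4,u{\left(6 \right)} \right)}\right) \left(45 - r\right) = \left(109 + \frac{4 \left(\left(-1\right) 6 - 4\right)}{-10 + 4}\right) \left(45 - - \frac{2}{9}\right) = \left(109 + \frac{4 \left(-6 - 4\right)}{-6}\right) \left(45 + \frac{2}{9}\right) = \left(109 + 4 \left(- \frac{1}{6}\right) \left(-10\right)\right) \frac{407}{9} = \left(109 + \frac{20}{3}\right) \frac{407}{9} = \frac{347}{3} \cdot \frac{407}{9} = \frac{141229}{27}$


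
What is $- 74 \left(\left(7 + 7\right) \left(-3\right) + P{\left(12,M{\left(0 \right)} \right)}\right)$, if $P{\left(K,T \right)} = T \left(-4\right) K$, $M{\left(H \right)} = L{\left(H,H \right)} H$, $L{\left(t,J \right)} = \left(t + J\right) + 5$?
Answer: $3108$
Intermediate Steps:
$L{\left(t,J \right)} = 5 + J + t$ ($L{\left(t,J \right)} = \left(J + t\right) + 5 = 5 + J + t$)
$M{\left(H \right)} = H \left(5 + 2 H\right)$ ($M{\left(H \right)} = \left(5 + H + H\right) H = \left(5 + 2 H\right) H = H \left(5 + 2 H\right)$)
$P{\left(K,T \right)} = - 4 K T$ ($P{\left(K,T \right)} = - 4 T K = - 4 K T$)
$- 74 \left(\left(7 + 7\right) \left(-3\right) + P{\left(12,M{\left(0 \right)} \right)}\right) = - 74 \left(\left(7 + 7\right) \left(-3\right) - 48 \cdot 0 \left(5 + 2 \cdot 0\right)\right) = - 74 \left(14 \left(-3\right) - 48 \cdot 0 \left(5 + 0\right)\right) = - 74 \left(-42 - 48 \cdot 0 \cdot 5\right) = - 74 \left(-42 - 48 \cdot 0\right) = - 74 \left(-42 + 0\right) = \left(-74\right) \left(-42\right) = 3108$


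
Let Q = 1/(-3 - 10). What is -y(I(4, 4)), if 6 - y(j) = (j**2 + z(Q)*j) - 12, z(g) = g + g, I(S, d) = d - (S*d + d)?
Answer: 3126/13 ≈ 240.46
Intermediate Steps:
I(S, d) = -S*d (I(S, d) = d - (d + S*d) = d + (-d - S*d) = -S*d)
Q = -1/13 (Q = 1/(-13) = -1/13 ≈ -0.076923)
z(g) = 2*g
y(j) = 18 - j**2 + 2*j/13 (y(j) = 6 - ((j**2 + (2*(-1/13))*j) - 12) = 6 - ((j**2 - 2*j/13) - 12) = 6 - (-12 + j**2 - 2*j/13) = 6 + (12 - j**2 + 2*j/13) = 18 - j**2 + 2*j/13)
-y(I(4, 4)) = -(18 - (-1*4*4)**2 + 2*(-1*4*4)/13) = -(18 - 1*(-16)**2 + (2/13)*(-16)) = -(18 - 1*256 - 32/13) = -(18 - 256 - 32/13) = -1*(-3126/13) = 3126/13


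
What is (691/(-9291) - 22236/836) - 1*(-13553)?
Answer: 1382404201/102201 ≈ 13526.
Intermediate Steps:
(691/(-9291) - 22236/836) - 1*(-13553) = (691*(-1/9291) - 22236*1/836) + 13553 = (-691/9291 - 5559/209) + 13553 = -2725952/102201 + 13553 = 1382404201/102201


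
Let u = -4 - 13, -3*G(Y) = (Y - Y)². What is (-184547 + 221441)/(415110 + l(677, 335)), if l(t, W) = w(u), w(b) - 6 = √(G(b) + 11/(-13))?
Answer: 199098766152/2240176814939 - 36894*I*√143/2240176814939 ≈ 0.088876 - 1.9694e-7*I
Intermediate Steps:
G(Y) = 0 (G(Y) = -(Y - Y)²/3 = -⅓*0² = -⅓*0 = 0)
u = -17
w(b) = 6 + I*√143/13 (w(b) = 6 + √(0 + 11/(-13)) = 6 + √(0 + 11*(-1/13)) = 6 + √(0 - 11/13) = 6 + √(-11/13) = 6 + I*√143/13)
l(t, W) = 6 + I*√143/13
(-184547 + 221441)/(415110 + l(677, 335)) = (-184547 + 221441)/(415110 + (6 + I*√143/13)) = 36894/(415116 + I*√143/13)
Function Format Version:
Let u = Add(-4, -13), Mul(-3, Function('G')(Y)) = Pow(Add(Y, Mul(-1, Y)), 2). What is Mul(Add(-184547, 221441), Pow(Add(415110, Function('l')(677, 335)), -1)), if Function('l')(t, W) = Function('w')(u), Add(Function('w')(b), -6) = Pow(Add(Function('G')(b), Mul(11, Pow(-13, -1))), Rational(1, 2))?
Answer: Add(Rational(199098766152, 2240176814939), Mul(Rational(-36894, 2240176814939), I, Pow(143, Rational(1, 2)))) ≈ Add(0.088876, Mul(-1.9694e-7, I))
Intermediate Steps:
Function('G')(Y) = 0 (Function('G')(Y) = Mul(Rational(-1, 3), Pow(Add(Y, Mul(-1, Y)), 2)) = Mul(Rational(-1, 3), Pow(0, 2)) = Mul(Rational(-1, 3), 0) = 0)
u = -17
Function('w')(b) = Add(6, Mul(Rational(1, 13), I, Pow(143, Rational(1, 2)))) (Function('w')(b) = Add(6, Pow(Add(0, Mul(11, Pow(-13, -1))), Rational(1, 2))) = Add(6, Pow(Add(0, Mul(11, Rational(-1, 13))), Rational(1, 2))) = Add(6, Pow(Add(0, Rational(-11, 13)), Rational(1, 2))) = Add(6, Pow(Rational(-11, 13), Rational(1, 2))) = Add(6, Mul(Rational(1, 13), I, Pow(143, Rational(1, 2)))))
Function('l')(t, W) = Add(6, Mul(Rational(1, 13), I, Pow(143, Rational(1, 2))))
Mul(Add(-184547, 221441), Pow(Add(415110, Function('l')(677, 335)), -1)) = Mul(Add(-184547, 221441), Pow(Add(415110, Add(6, Mul(Rational(1, 13), I, Pow(143, Rational(1, 2))))), -1)) = Mul(36894, Pow(Add(415116, Mul(Rational(1, 13), I, Pow(143, Rational(1, 2)))), -1))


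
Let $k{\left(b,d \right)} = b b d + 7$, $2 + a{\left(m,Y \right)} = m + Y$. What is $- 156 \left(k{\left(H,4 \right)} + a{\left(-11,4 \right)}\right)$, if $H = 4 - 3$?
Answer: $-312$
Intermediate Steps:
$a{\left(m,Y \right)} = -2 + Y + m$ ($a{\left(m,Y \right)} = -2 + \left(m + Y\right) = -2 + \left(Y + m\right) = -2 + Y + m$)
$H = 1$
$k{\left(b,d \right)} = 7 + d b^{2}$ ($k{\left(b,d \right)} = b^{2} d + 7 = d b^{2} + 7 = 7 + d b^{2}$)
$- 156 \left(k{\left(H,4 \right)} + a{\left(-11,4 \right)}\right) = - 156 \left(\left(7 + 4 \cdot 1^{2}\right) - 9\right) = - 156 \left(\left(7 + 4 \cdot 1\right) - 9\right) = - 156 \left(\left(7 + 4\right) - 9\right) = - 156 \left(11 - 9\right) = \left(-156\right) 2 = -312$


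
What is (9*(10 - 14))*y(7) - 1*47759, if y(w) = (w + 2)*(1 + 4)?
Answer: -49379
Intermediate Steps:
y(w) = 10 + 5*w (y(w) = (2 + w)*5 = 10 + 5*w)
(9*(10 - 14))*y(7) - 1*47759 = (9*(10 - 14))*(10 + 5*7) - 1*47759 = (9*(-4))*(10 + 35) - 47759 = -36*45 - 47759 = -1620 - 47759 = -49379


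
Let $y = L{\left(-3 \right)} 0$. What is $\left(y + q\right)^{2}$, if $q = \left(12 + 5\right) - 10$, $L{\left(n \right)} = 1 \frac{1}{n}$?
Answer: $49$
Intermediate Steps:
$L{\left(n \right)} = \frac{1}{n}$
$q = 7$ ($q = 17 - 10 = 7$)
$y = 0$ ($y = \frac{1}{-3} \cdot 0 = \left(- \frac{1}{3}\right) 0 = 0$)
$\left(y + q\right)^{2} = \left(0 + 7\right)^{2} = 7^{2} = 49$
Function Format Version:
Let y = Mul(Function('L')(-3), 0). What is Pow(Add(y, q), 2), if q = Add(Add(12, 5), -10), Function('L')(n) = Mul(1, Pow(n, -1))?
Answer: 49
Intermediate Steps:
Function('L')(n) = Pow(n, -1)
q = 7 (q = Add(17, -10) = 7)
y = 0 (y = Mul(Pow(-3, -1), 0) = Mul(Rational(-1, 3), 0) = 0)
Pow(Add(y, q), 2) = Pow(Add(0, 7), 2) = Pow(7, 2) = 49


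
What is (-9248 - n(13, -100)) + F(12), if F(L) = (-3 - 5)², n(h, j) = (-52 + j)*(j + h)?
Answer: -22408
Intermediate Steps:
n(h, j) = (-52 + j)*(h + j)
F(L) = 64 (F(L) = (-8)² = 64)
(-9248 - n(13, -100)) + F(12) = (-9248 - ((-100)² - 52*13 - 52*(-100) + 13*(-100))) + 64 = (-9248 - (10000 - 676 + 5200 - 1300)) + 64 = (-9248 - 1*13224) + 64 = (-9248 - 13224) + 64 = -22472 + 64 = -22408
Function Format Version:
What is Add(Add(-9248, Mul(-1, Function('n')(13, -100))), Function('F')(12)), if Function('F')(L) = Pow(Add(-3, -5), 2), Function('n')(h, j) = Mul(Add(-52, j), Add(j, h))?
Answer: -22408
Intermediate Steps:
Function('n')(h, j) = Mul(Add(-52, j), Add(h, j))
Function('F')(L) = 64 (Function('F')(L) = Pow(-8, 2) = 64)
Add(Add(-9248, Mul(-1, Function('n')(13, -100))), Function('F')(12)) = Add(Add(-9248, Mul(-1, Add(Pow(-100, 2), Mul(-52, 13), Mul(-52, -100), Mul(13, -100)))), 64) = Add(Add(-9248, Mul(-1, Add(10000, -676, 5200, -1300))), 64) = Add(Add(-9248, Mul(-1, 13224)), 64) = Add(Add(-9248, -13224), 64) = Add(-22472, 64) = -22408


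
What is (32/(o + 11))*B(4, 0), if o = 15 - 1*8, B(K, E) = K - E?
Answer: 64/9 ≈ 7.1111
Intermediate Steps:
o = 7 (o = 15 - 8 = 7)
(32/(o + 11))*B(4, 0) = (32/(7 + 11))*(4 - 1*0) = (32/18)*(4 + 0) = (32*(1/18))*4 = (16/9)*4 = 64/9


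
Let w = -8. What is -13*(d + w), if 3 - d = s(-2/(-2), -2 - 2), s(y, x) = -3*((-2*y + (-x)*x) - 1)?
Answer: 806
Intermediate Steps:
s(y, x) = 3 + 3*x**2 + 6*y (s(y, x) = -3*((-2*y - x**2) - 1) = -3*((-x**2 - 2*y) - 1) = -3*(-1 - x**2 - 2*y) = 3 + 3*x**2 + 6*y)
d = -54 (d = 3 - (3 + 3*(-2 - 2)**2 + 6*(-2/(-2))) = 3 - (3 + 3*(-4)**2 + 6*(-2*(-1/2))) = 3 - (3 + 3*16 + 6*1) = 3 - (3 + 48 + 6) = 3 - 1*57 = 3 - 57 = -54)
-13*(d + w) = -13*(-54 - 8) = -13*(-62) = 806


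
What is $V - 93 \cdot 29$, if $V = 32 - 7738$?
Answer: $-10403$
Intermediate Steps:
$V = -7706$ ($V = 32 - 7738 = -7706$)
$V - 93 \cdot 29 = -7706 - 93 \cdot 29 = -7706 - 2697 = -10403$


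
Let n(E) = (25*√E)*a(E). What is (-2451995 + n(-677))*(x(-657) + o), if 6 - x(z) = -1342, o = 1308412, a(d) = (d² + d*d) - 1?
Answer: -3211524971200 + 30015016808000*I*√677 ≈ -3.2115e+12 + 7.8097e+14*I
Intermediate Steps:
a(d) = -1 + 2*d² (a(d) = (d² + d²) - 1 = 2*d² - 1 = -1 + 2*d²)
x(z) = 1348 (x(z) = 6 - 1*(-1342) = 6 + 1342 = 1348)
n(E) = 25*√E*(-1 + 2*E²) (n(E) = (25*√E)*(-1 + 2*E²) = 25*√E*(-1 + 2*E²))
(-2451995 + n(-677))*(x(-657) + o) = (-2451995 + √(-677)*(-25 + 50*(-677)²))*(1348 + 1308412) = (-2451995 + (I*√677)*(-25 + 50*458329))*1309760 = (-2451995 + (I*√677)*(-25 + 22916450))*1309760 = (-2451995 + (I*√677)*22916425)*1309760 = (-2451995 + 22916425*I*√677)*1309760 = -3211524971200 + 30015016808000*I*√677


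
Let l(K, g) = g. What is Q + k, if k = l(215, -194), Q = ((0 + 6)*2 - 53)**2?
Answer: 1487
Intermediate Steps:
Q = 1681 (Q = (6*2 - 53)**2 = (12 - 53)**2 = (-41)**2 = 1681)
k = -194
Q + k = 1681 - 194 = 1487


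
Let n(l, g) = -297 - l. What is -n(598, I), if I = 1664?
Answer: 895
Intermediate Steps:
-n(598, I) = -(-297 - 1*598) = -(-297 - 598) = -1*(-895) = 895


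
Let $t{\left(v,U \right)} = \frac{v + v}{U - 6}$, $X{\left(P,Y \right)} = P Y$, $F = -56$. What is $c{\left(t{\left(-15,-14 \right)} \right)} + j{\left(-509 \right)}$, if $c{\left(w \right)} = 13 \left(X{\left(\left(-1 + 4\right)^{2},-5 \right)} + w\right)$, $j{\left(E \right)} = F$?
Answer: $- \frac{1243}{2} \approx -621.5$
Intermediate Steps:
$j{\left(E \right)} = -56$
$t{\left(v,U \right)} = \frac{2 v}{-6 + U}$
$c{\left(w \right)} = -585 + 13 w$ ($c{\left(w \right)} = 13 \left(\left(-1 + 4\right)^{2} \left(-5\right) + w\right) = 13 \left(3^{2} \left(-5\right) + w\right) = 13 \left(9 \left(-5\right) + w\right) = 13 \left(-45 + w\right) = -585 + 13 w$)
$c{\left(t{\left(-15,-14 \right)} \right)} + j{\left(-509 \right)} = \left(-585 + 13 \cdot 2 \left(-15\right) \frac{1}{-6 - 14}\right) - 56 = \left(-585 + 13 \cdot 2 \left(-15\right) \frac{1}{-20}\right) - 56 = \left(-585 + 13 \cdot 2 \left(-15\right) \left(- \frac{1}{20}\right)\right) - 56 = \left(-585 + 13 \cdot \frac{3}{2}\right) - 56 = \left(-585 + \frac{39}{2}\right) - 56 = - \frac{1131}{2} - 56 = - \frac{1243}{2}$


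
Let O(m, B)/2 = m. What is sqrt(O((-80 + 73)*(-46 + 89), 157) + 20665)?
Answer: sqrt(20063) ≈ 141.64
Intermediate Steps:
O(m, B) = 2*m
sqrt(O((-80 + 73)*(-46 + 89), 157) + 20665) = sqrt(2*((-80 + 73)*(-46 + 89)) + 20665) = sqrt(2*(-7*43) + 20665) = sqrt(2*(-301) + 20665) = sqrt(-602 + 20665) = sqrt(20063)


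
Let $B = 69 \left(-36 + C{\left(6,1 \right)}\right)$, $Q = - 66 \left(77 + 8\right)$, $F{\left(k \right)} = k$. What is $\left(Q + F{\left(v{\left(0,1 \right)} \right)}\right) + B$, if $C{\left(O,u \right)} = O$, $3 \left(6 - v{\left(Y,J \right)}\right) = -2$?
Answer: $- \frac{23020}{3} \approx -7673.3$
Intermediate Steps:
$v{\left(Y,J \right)} = \frac{20}{3}$ ($v{\left(Y,J \right)} = 6 - - \frac{2}{3} = 6 + \frac{2}{3} = \frac{20}{3}$)
$Q = -5610$ ($Q = \left(-66\right) 85 = -5610$)
$B = -2070$ ($B = 69 \left(-36 + 6\right) = 69 \left(-30\right) = -2070$)
$\left(Q + F{\left(v{\left(0,1 \right)} \right)}\right) + B = \left(-5610 + \frac{20}{3}\right) - 2070 = - \frac{16810}{3} - 2070 = - \frac{23020}{3}$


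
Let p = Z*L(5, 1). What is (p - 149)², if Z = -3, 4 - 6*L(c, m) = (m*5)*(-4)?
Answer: 25921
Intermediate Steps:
L(c, m) = ⅔ + 10*m/3 (L(c, m) = ⅔ - m*5*(-4)/6 = ⅔ - 5*m*(-4)/6 = ⅔ - (-10)*m/3 = ⅔ + 10*m/3)
p = -12 (p = -3*(⅔ + (10/3)*1) = -3*(⅔ + 10/3) = -3*4 = -12)
(p - 149)² = (-12 - 149)² = (-161)² = 25921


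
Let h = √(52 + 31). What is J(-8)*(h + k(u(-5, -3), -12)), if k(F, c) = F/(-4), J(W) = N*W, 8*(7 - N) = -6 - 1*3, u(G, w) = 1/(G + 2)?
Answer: -65/12 - 65*√83 ≈ -597.59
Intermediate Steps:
u(G, w) = 1/(2 + G)
N = 65/8 (N = 7 - (-6 - 1*3)/8 = 7 - (-6 - 3)/8 = 7 - ⅛*(-9) = 7 + 9/8 = 65/8 ≈ 8.1250)
J(W) = 65*W/8
k(F, c) = -F/4 (k(F, c) = F*(-¼) = -F/4)
h = √83 ≈ 9.1104
J(-8)*(h + k(u(-5, -3), -12)) = ((65/8)*(-8))*(√83 - 1/(4*(2 - 5))) = -65*(√83 - ¼/(-3)) = -65*(√83 - ¼*(-⅓)) = -65*(√83 + 1/12) = -65*(1/12 + √83) = -65/12 - 65*√83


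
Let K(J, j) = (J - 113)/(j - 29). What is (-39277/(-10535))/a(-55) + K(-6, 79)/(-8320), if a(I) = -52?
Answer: -8941781/125216000 ≈ -0.071411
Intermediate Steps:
K(J, j) = (-113 + J)/(-29 + j)
(-39277/(-10535))/a(-55) + K(-6, 79)/(-8320) = -39277/(-10535)/(-52) + ((-113 - 6)/(-29 + 79))/(-8320) = -39277*(-1/10535)*(-1/52) + (-119/50)*(-1/8320) = (5611/1505)*(-1/52) + ((1/50)*(-119))*(-1/8320) = -5611/78260 - 119/50*(-1/8320) = -5611/78260 + 119/416000 = -8941781/125216000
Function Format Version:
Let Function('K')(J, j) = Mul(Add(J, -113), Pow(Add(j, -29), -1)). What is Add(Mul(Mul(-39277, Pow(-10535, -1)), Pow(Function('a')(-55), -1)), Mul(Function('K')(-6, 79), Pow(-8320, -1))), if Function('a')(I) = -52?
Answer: Rational(-8941781, 125216000) ≈ -0.071411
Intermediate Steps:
Function('K')(J, j) = Mul(Pow(Add(-29, j), -1), Add(-113, J)) (Function('K')(J, j) = Mul(Add(-113, J), Pow(Add(-29, j), -1)) = Mul(Pow(Add(-29, j), -1), Add(-113, J)))
Add(Mul(Mul(-39277, Pow(-10535, -1)), Pow(Function('a')(-55), -1)), Mul(Function('K')(-6, 79), Pow(-8320, -1))) = Add(Mul(Mul(-39277, Pow(-10535, -1)), Pow(-52, -1)), Mul(Mul(Pow(Add(-29, 79), -1), Add(-113, -6)), Pow(-8320, -1))) = Add(Mul(Mul(-39277, Rational(-1, 10535)), Rational(-1, 52)), Mul(Mul(Pow(50, -1), -119), Rational(-1, 8320))) = Add(Mul(Rational(5611, 1505), Rational(-1, 52)), Mul(Mul(Rational(1, 50), -119), Rational(-1, 8320))) = Add(Rational(-5611, 78260), Mul(Rational(-119, 50), Rational(-1, 8320))) = Add(Rational(-5611, 78260), Rational(119, 416000)) = Rational(-8941781, 125216000)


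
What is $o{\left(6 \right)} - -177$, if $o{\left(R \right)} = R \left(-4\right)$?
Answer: $153$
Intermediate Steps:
$o{\left(R \right)} = - 4 R$
$o{\left(6 \right)} - -177 = \left(-4\right) 6 - -177 = -24 + 177 = 153$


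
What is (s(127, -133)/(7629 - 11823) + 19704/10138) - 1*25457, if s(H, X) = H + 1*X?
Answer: -90193139950/3543231 ≈ -25455.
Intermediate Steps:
s(H, X) = H + X
(s(127, -133)/(7629 - 11823) + 19704/10138) - 1*25457 = ((127 - 133)/(7629 - 11823) + 19704/10138) - 1*25457 = (-6/(-4194) + 19704*(1/10138)) - 25457 = (-6*(-1/4194) + 9852/5069) - 25457 = (1/699 + 9852/5069) - 25457 = 6891617/3543231 - 25457 = -90193139950/3543231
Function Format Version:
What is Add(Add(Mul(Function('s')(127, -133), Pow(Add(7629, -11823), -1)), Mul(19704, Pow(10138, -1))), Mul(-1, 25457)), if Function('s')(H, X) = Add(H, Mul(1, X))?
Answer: Rational(-90193139950, 3543231) ≈ -25455.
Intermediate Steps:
Function('s')(H, X) = Add(H, X)
Add(Add(Mul(Function('s')(127, -133), Pow(Add(7629, -11823), -1)), Mul(19704, Pow(10138, -1))), Mul(-1, 25457)) = Add(Add(Mul(Add(127, -133), Pow(Add(7629, -11823), -1)), Mul(19704, Pow(10138, -1))), Mul(-1, 25457)) = Add(Add(Mul(-6, Pow(-4194, -1)), Mul(19704, Rational(1, 10138))), -25457) = Add(Add(Mul(-6, Rational(-1, 4194)), Rational(9852, 5069)), -25457) = Add(Add(Rational(1, 699), Rational(9852, 5069)), -25457) = Add(Rational(6891617, 3543231), -25457) = Rational(-90193139950, 3543231)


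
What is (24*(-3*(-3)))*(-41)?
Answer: -8856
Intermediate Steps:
(24*(-3*(-3)))*(-41) = (24*9)*(-41) = 216*(-41) = -8856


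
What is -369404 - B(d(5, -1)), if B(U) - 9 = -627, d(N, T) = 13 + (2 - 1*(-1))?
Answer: -368786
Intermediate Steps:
d(N, T) = 16 (d(N, T) = 13 + (2 + 1) = 13 + 3 = 16)
B(U) = -618 (B(U) = 9 - 627 = -618)
-369404 - B(d(5, -1)) = -369404 - 1*(-618) = -369404 + 618 = -368786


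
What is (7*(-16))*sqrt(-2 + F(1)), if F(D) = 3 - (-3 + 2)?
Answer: -112*sqrt(2) ≈ -158.39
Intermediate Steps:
F(D) = 4 (F(D) = 3 - 1*(-1) = 3 + 1 = 4)
(7*(-16))*sqrt(-2 + F(1)) = (7*(-16))*sqrt(-2 + 4) = -112*sqrt(2)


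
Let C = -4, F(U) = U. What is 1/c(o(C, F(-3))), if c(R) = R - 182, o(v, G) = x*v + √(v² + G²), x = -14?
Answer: -1/121 ≈ -0.0082645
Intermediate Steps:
o(v, G) = √(G² + v²) - 14*v (o(v, G) = -14*v + √(v² + G²) = -14*v + √(G² + v²) = √(G² + v²) - 14*v)
c(R) = -182 + R
1/c(o(C, F(-3))) = 1/(-182 + (√((-3)² + (-4)²) - 14*(-4))) = 1/(-182 + (√(9 + 16) + 56)) = 1/(-182 + (√25 + 56)) = 1/(-182 + (5 + 56)) = 1/(-182 + 61) = 1/(-121) = -1/121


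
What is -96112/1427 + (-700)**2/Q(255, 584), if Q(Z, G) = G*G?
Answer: -2005021517/30417932 ≈ -65.916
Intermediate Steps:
Q(Z, G) = G**2
-96112/1427 + (-700)**2/Q(255, 584) = -96112/1427 + (-700)**2/(584**2) = -96112*1/1427 + 490000/341056 = -96112/1427 + 490000*(1/341056) = -96112/1427 + 30625/21316 = -2005021517/30417932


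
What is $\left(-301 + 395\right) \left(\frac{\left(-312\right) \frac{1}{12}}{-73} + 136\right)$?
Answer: $\frac{935676}{73} \approx 12817.0$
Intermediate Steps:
$\left(-301 + 395\right) \left(\frac{\left(-312\right) \frac{1}{12}}{-73} + 136\right) = 94 \left(\left(-312\right) \frac{1}{12} \left(- \frac{1}{73}\right) + 136\right) = 94 \left(\left(-26\right) \left(- \frac{1}{73}\right) + 136\right) = 94 \left(\frac{26}{73} + 136\right) = 94 \cdot \frac{9954}{73} = \frac{935676}{73}$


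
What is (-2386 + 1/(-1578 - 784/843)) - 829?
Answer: -4279288013/1331038 ≈ -3215.0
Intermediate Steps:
(-2386 + 1/(-1578 - 784/843)) - 829 = (-2386 + 1/(-1331038/843)) - 829 = (-2386 - 843/1331038) - 829 = -3175857511/1331038 - 829 = -4279288013/1331038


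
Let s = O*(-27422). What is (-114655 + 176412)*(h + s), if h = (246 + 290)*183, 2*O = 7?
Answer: 130369027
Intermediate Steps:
O = 7/2 (O = (½)*7 = 7/2 ≈ 3.5000)
s = -95977 (s = (7/2)*(-27422) = -95977)
h = 98088 (h = 536*183 = 98088)
(-114655 + 176412)*(h + s) = (-114655 + 176412)*(98088 - 95977) = 61757*2111 = 130369027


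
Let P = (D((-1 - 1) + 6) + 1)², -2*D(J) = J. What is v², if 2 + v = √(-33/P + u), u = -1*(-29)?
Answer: -8*I ≈ -8.0*I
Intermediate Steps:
u = 29
D(J) = -J/2
P = 1 (P = (-((-1 - 1) + 6)/2 + 1)² = (-(-2 + 6)/2 + 1)² = (-½*4 + 1)² = (-2 + 1)² = (-1)² = 1)
v = -2 + 2*I (v = -2 + √(-33/1 + 29) = -2 + √(-33*1 + 29) = -2 + √(-33 + 29) = -2 + √(-4) = -2 + 2*I ≈ -2.0 + 2.0*I)
v² = (-2 + 2*I)²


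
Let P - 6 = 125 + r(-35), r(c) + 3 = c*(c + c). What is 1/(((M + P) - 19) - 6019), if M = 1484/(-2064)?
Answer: -516/1785731 ≈ -0.00028896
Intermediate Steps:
r(c) = -3 + 2*c² (r(c) = -3 + c*(c + c) = -3 + c*(2*c) = -3 + 2*c²)
P = 2578 (P = 6 + (125 + (-3 + 2*(-35)²)) = 6 + (125 + (-3 + 2*1225)) = 6 + (125 + (-3 + 2450)) = 6 + (125 + 2447) = 6 + 2572 = 2578)
M = -371/516 (M = 1484*(-1/2064) = -371/516 ≈ -0.71899)
1/(((M + P) - 19) - 6019) = 1/(((-371/516 + 2578) - 19) - 6019) = 1/((1329877/516 - 19) - 6019) = 1/(1320073/516 - 6019) = 1/(-1785731/516) = -516/1785731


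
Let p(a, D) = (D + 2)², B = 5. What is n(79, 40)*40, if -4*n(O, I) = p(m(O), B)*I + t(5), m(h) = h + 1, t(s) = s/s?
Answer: -19610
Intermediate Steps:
t(s) = 1
m(h) = 1 + h
p(a, D) = (2 + D)²
n(O, I) = -¼ - 49*I/4 (n(O, I) = -((2 + 5)²*I + 1)/4 = -(7²*I + 1)/4 = -(49*I + 1)/4 = -(1 + 49*I)/4 = -¼ - 49*I/4)
n(79, 40)*40 = (-¼ - 49/4*40)*40 = (-¼ - 490)*40 = -1961/4*40 = -19610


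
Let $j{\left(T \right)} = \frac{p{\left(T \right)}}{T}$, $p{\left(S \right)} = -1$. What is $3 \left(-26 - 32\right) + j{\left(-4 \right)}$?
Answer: $- \frac{695}{4} \approx -173.75$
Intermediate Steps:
$j{\left(T \right)} = - \frac{1}{T}$
$3 \left(-26 - 32\right) + j{\left(-4 \right)} = 3 \left(-26 - 32\right) - \frac{1}{-4} = 3 \left(-26 - 32\right) - - \frac{1}{4} = 3 \left(-58\right) + \frac{1}{4} = -174 + \frac{1}{4} = - \frac{695}{4}$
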